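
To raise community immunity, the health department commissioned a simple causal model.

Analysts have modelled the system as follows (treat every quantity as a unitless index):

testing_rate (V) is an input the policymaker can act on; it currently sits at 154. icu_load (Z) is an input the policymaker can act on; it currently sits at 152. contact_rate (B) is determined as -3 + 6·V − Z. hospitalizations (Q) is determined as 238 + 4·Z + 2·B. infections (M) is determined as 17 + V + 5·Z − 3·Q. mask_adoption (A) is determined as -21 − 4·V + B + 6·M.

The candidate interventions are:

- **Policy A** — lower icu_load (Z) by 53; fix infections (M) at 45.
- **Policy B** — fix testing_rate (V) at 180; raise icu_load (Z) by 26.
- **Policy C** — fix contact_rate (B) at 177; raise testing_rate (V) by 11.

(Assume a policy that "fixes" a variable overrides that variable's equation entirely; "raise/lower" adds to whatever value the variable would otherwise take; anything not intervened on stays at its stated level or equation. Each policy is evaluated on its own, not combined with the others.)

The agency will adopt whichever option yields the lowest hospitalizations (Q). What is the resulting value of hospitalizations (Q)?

Policy A (Z − 53, M := 45):
  V = 154
  Z = 152 − 53 = 99
  B = -3 + 6·154 − 99 = 822
  Q = 238 + 4·99 + 2·822 = 2278
Policy B (V := 180, Z + 26):
  V = 180
  Z = 152 + 26 = 178
  B = -3 + 6·180 − 178 = 899
  Q = 238 + 4·178 + 2·899 = 2748
Policy C (B := 177, V + 11):
  V = 154 + 11 = 165
  Z = 152
  B = 177
  Q = 238 + 4·152 + 2·177 = 1200
Comparing — Policy A: Q=2278, Policy B: Q=2748, Policy C: Q=1200. Lowest is 1200 (Policy C).

1200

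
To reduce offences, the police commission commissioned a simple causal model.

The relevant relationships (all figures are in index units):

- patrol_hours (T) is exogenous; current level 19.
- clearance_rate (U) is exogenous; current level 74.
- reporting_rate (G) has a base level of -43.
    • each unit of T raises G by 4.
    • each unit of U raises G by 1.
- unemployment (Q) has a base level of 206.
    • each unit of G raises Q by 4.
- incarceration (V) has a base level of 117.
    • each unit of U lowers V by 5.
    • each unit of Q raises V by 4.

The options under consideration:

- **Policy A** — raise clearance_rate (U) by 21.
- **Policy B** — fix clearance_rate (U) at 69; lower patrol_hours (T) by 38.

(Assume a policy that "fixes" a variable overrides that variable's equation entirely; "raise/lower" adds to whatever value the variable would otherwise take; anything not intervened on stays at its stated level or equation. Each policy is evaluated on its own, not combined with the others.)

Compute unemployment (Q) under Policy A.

Policy A (U + 21):
  T = 19
  U = 74 + 21 = 95
  G = -43 + 4·19 + 95 = 128
  Q = 206 + 4·128 = 718

718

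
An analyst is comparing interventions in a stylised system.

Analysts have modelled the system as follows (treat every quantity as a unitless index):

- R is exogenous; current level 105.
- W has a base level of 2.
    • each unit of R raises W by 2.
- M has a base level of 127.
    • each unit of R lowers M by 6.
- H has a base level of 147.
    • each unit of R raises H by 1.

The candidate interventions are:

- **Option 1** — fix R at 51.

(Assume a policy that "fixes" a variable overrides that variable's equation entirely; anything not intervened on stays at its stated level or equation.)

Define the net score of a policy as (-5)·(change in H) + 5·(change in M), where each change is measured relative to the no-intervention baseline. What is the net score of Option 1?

Baseline:
  R = 105
  M = 127 − 6·105 = -503
  H = 147 + 105 = 252
Option 1 (R := 51):
  R = 51
  M = 127 − 6·51 = -179
  H = 147 + 51 = 198
ΔH = 198 − 252 = -54; ΔM = -179 − (-503) = 324
Score = (-5)·(-54) + 5·324 = 1890

1890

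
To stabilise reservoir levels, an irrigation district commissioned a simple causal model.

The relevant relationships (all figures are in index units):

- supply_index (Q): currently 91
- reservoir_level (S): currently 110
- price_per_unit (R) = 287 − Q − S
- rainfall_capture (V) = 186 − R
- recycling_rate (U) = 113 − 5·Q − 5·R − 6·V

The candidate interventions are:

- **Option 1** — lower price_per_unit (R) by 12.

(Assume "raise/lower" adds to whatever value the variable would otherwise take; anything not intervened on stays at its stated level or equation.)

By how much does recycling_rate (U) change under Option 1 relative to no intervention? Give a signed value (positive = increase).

Baseline:
  Q = 91
  S = 110
  R = 287 − 91 − 110 = 86
  V = 186 − 86 = 100
  U = 113 − 5·91 − 5·86 − 6·100 = -1372
Option 1 (R − 12):
  Q = 91
  S = 110
  R = 287 − 91 − 110 (−12 from intervention) = 74
  V = 186 − 74 = 112
  U = 113 − 5·91 − 5·74 − 6·112 = -1384
Change in U: -1384 − (-1372) = -12

-12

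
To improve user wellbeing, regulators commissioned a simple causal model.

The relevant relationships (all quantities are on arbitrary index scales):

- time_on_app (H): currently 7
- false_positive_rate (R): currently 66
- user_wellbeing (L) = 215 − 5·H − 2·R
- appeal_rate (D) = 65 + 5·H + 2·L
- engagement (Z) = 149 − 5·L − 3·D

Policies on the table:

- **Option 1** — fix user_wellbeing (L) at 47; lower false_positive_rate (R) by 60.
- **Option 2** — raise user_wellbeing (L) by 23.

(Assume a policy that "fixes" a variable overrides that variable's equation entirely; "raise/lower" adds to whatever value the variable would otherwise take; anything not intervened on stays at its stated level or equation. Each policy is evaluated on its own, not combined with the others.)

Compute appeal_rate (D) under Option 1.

Option 1 (L := 47, R − 60):
  H = 7
  R = 66 − 60 = 6
  L = 47
  D = 65 + 5·7 + 2·47 = 194

194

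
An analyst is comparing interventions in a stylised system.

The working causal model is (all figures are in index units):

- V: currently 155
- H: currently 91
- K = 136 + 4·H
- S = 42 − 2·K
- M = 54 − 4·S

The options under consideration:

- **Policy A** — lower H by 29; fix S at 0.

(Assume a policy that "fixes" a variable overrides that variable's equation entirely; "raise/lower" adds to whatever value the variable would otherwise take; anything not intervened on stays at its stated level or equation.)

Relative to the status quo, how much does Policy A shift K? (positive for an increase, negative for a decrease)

Baseline:
  H = 91
  K = 136 + 4·91 = 500
Policy A (H − 29, S := 0):
  H = 91 − 29 = 62
  K = 136 + 4·62 = 384
Change in K: 384 − 500 = -116

-116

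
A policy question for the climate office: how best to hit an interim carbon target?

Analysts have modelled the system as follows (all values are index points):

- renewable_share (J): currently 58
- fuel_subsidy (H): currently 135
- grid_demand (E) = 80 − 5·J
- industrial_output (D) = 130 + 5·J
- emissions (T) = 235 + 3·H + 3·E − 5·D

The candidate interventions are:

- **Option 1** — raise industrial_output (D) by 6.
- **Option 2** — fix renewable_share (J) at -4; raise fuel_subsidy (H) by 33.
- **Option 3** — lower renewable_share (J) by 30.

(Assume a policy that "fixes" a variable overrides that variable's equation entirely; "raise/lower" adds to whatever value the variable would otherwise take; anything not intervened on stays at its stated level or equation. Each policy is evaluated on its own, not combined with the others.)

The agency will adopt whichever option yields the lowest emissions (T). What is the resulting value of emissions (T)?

-2120

Option 1 (D + 6):
  J = 58
  H = 135
  E = 80 − 5·58 = -210
  D = 130 + 5·58 (+6 from intervention) = 426
  T = 235 + 3·135 + 3·(-210) − 5·426 = -2120
Option 2 (J := -4, H + 33):
  J = -4
  H = 135 + 33 = 168
  E = 80 − 5·(-4) = 100
  D = 130 + 5·(-4) = 110
  T = 235 + 3·168 + 3·100 − 5·110 = 489
Option 3 (J − 30):
  J = 58 − 30 = 28
  H = 135
  E = 80 − 5·28 = -60
  D = 130 + 5·28 = 270
  T = 235 + 3·135 + 3·(-60) − 5·270 = -890
Comparing — Option 1: T=-2120, Option 2: T=489, Option 3: T=-890. Lowest is -2120 (Option 1).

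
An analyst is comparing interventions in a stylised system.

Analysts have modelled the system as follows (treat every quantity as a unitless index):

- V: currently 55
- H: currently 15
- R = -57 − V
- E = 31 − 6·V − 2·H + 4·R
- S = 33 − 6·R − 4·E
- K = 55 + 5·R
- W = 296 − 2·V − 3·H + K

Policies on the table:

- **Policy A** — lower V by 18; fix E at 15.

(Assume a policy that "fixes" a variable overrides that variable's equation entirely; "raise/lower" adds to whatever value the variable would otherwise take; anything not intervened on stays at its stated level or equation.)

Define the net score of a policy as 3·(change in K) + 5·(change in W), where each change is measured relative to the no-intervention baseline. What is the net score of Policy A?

Baseline:
  V = 55
  H = 15
  R = -57 − 55 = -112
  K = 55 + 5·(-112) = -505
  W = 296 − 2·55 − 3·15 + (-505) = -364
Policy A (V − 18, E := 15):
  V = 55 − 18 = 37
  H = 15
  R = -57 − 37 = -94
  K = 55 + 5·(-94) = -415
  W = 296 − 2·37 − 3·15 + (-415) = -238
ΔK = -415 − (-505) = 90; ΔW = -238 − (-364) = 126
Score = 3·90 + 5·126 = 900

900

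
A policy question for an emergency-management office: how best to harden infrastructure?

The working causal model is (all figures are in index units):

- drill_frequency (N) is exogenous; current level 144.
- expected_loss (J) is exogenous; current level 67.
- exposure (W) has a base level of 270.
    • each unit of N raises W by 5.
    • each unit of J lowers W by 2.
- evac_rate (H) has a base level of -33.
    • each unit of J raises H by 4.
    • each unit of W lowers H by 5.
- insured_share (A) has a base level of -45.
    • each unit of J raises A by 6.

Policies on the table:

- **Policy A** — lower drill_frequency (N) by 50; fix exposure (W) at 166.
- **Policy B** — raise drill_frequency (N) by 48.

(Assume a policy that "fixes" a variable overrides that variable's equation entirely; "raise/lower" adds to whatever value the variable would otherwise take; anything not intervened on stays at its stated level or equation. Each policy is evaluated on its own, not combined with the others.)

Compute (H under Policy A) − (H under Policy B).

4650

Policy A (N − 50, W := 166):
  N = 144 − 50 = 94
  J = 67
  W = 166
  H = -33 + 4·67 − 5·166 = -595
Policy B (N + 48):
  N = 144 + 48 = 192
  J = 67
  W = 270 + 5·192 − 2·67 = 1096
  H = -33 + 4·67 − 5·1096 = -5245
H: -595 − (-5245) = 4650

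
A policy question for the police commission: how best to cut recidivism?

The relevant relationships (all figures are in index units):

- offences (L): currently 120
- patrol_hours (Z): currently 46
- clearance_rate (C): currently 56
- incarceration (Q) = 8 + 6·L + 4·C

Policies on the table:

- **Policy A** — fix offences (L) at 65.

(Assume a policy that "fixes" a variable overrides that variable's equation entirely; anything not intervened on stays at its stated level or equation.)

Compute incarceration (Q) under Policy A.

Policy A (L := 65):
  L = 65
  C = 56
  Q = 8 + 6·65 + 4·56 = 622

622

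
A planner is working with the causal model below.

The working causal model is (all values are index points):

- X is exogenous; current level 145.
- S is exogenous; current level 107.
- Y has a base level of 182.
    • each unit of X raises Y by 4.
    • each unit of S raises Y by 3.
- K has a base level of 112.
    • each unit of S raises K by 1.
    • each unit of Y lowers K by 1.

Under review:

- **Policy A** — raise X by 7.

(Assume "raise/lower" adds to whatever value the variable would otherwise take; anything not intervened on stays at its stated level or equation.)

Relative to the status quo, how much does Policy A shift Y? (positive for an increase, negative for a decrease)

Baseline:
  X = 145
  S = 107
  Y = 182 + 4·145 + 3·107 = 1083
Policy A (X + 7):
  X = 145 + 7 = 152
  S = 107
  Y = 182 + 4·152 + 3·107 = 1111
Change in Y: 1111 − 1083 = 28

28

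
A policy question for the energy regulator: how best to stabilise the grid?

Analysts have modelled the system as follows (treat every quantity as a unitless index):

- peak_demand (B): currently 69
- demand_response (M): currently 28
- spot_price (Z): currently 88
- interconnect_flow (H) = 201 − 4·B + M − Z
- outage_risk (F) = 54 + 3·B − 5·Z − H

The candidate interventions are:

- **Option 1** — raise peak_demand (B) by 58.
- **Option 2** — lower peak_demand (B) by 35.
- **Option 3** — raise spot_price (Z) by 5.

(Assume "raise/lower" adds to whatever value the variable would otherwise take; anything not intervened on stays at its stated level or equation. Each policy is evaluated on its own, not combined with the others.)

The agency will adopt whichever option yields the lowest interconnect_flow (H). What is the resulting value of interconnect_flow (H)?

-367

Option 1 (B + 58):
  B = 69 + 58 = 127
  M = 28
  Z = 88
  H = 201 − 4·127 + 28 − 88 = -367
Option 2 (B − 35):
  B = 69 − 35 = 34
  M = 28
  Z = 88
  H = 201 − 4·34 + 28 − 88 = 5
Option 3 (Z + 5):
  B = 69
  M = 28
  Z = 88 + 5 = 93
  H = 201 − 4·69 + 28 − 93 = -140
Comparing — Option 1: H=-367, Option 2: H=5, Option 3: H=-140. Lowest is -367 (Option 1).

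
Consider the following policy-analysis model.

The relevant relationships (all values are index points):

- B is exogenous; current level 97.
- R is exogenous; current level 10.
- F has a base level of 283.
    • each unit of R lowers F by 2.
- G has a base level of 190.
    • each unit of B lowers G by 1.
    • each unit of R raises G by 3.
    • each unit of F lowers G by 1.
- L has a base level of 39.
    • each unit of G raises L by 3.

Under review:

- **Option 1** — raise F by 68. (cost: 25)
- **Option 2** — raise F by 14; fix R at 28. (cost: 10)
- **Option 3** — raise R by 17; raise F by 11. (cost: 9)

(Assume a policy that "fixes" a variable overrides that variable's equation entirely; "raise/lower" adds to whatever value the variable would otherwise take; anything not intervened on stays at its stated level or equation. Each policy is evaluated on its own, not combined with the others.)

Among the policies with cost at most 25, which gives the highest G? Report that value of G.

-64

Option 1 (F + 68):
  B = 97
  R = 10
  F = 283 − 2·10 (+68 from intervention) = 331
  G = 190 − 97 + 3·10 − 331 = -208
Option 2 (F + 14, R := 28):
  B = 97
  R = 28
  F = 283 − 2·28 (+14 from intervention) = 241
  G = 190 − 97 + 3·28 − 241 = -64
Option 3 (R + 17, F + 11):
  B = 97
  R = 10 + 17 = 27
  F = 283 − 2·27 (+11 from intervention) = 240
  G = 190 − 97 + 3·27 − 240 = -66
Comparing — Option 1: G=-208, Option 2: G=-64, Option 3: G=-66. Highest is -64 (Option 2).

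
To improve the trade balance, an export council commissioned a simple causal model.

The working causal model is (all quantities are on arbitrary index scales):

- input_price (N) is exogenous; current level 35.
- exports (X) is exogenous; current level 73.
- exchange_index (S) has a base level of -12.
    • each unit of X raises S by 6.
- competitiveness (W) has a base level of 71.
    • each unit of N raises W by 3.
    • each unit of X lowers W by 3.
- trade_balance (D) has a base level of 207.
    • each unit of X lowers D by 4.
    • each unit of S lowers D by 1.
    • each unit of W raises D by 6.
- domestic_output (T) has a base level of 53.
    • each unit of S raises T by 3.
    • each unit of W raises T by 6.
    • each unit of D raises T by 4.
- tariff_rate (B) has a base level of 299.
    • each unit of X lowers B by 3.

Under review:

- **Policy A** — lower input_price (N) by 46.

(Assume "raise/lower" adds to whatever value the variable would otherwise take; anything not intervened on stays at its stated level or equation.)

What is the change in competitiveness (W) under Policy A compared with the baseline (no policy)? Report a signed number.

Baseline:
  N = 35
  X = 73
  W = 71 + 3·35 − 3·73 = -43
Policy A (N − 46):
  N = 35 − 46 = -11
  X = 73
  W = 71 + 3·(-11) − 3·73 = -181
Change in W: -181 − (-43) = -138

-138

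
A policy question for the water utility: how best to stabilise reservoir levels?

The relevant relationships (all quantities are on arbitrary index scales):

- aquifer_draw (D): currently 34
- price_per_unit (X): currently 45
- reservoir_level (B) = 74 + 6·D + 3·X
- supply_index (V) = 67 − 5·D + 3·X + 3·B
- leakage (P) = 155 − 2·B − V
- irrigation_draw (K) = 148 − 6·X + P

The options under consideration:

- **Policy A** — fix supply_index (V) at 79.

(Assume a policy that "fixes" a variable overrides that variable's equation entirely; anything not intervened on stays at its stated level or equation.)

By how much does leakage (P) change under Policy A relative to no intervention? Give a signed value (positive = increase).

Baseline:
  D = 34
  X = 45
  B = 74 + 6·34 + 3·45 = 413
  V = 67 − 5·34 + 3·45 + 3·413 = 1271
  P = 155 − 2·413 − 1271 = -1942
Policy A (V := 79):
  D = 34
  X = 45
  B = 74 + 6·34 + 3·45 = 413
  V = 79
  P = 155 − 2·413 − 79 = -750
Change in P: -750 − (-1942) = 1192

1192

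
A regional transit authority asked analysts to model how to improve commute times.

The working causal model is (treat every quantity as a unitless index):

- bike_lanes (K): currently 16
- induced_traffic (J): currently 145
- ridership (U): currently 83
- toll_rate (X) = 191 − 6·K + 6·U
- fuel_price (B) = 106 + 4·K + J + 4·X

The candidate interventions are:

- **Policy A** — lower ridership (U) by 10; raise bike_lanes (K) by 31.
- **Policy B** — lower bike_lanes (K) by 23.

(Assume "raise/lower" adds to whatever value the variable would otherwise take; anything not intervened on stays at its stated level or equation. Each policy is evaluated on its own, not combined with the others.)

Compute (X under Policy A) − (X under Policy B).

-384

Policy A (U − 10, K + 31):
  K = 16 + 31 = 47
  U = 83 − 10 = 73
  X = 191 − 6·47 + 6·73 = 347
Policy B (K − 23):
  K = 16 − 23 = -7
  U = 83
  X = 191 − 6·(-7) + 6·83 = 731
X: 347 − 731 = -384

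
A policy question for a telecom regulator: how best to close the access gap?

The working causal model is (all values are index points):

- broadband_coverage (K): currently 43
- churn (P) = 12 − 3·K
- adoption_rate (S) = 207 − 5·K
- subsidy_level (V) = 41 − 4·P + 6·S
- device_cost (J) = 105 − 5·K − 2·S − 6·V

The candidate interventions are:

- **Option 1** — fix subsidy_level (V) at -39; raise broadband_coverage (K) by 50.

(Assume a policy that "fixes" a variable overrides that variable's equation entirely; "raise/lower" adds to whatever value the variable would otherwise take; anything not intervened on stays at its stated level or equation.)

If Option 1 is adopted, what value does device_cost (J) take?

Option 1 (V := -39, K + 50):
  K = 43 + 50 = 93
  P = 12 − 3·93 = -267
  S = 207 − 5·93 = -258
  V = -39
  J = 105 − 5·93 − 2·(-258) − 6·(-39) = 390

390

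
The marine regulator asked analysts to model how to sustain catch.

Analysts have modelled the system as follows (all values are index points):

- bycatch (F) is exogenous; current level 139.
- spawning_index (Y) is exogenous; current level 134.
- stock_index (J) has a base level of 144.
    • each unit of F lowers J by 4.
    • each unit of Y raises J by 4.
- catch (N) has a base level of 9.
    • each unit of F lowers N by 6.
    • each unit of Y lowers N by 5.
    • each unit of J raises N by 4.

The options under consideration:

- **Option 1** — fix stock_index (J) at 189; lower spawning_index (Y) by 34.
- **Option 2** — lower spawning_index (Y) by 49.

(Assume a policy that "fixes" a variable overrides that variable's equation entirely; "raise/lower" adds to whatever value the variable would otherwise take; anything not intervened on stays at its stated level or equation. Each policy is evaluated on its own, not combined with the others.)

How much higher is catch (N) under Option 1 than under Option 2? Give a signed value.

Option 1 (J := 189, Y − 34):
  F = 139
  Y = 134 − 34 = 100
  J = 189
  N = 9 − 6·139 − 5·100 + 4·189 = -569
Option 2 (Y − 49):
  F = 139
  Y = 134 − 49 = 85
  J = 144 − 4·139 + 4·85 = -72
  N = 9 − 6·139 − 5·85 + 4·(-72) = -1538
N: -569 − (-1538) = 969

969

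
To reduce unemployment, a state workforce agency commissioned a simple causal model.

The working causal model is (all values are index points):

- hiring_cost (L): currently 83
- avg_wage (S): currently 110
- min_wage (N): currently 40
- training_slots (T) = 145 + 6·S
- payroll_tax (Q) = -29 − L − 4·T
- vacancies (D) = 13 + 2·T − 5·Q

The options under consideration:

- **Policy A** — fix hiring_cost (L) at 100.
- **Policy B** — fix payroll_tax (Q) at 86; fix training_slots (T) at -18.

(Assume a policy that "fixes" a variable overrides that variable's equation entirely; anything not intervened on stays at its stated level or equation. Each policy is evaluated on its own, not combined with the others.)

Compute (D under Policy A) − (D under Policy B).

18821

Policy A (L := 100):
  L = 100
  S = 110
  T = 145 + 6·110 = 805
  Q = -29 − 100 − 4·805 = -3349
  D = 13 + 2·805 − 5·(-3349) = 18368
Policy B (Q := 86, T := -18):
  L = 83
  S = 110
  T = -18
  Q = 86
  D = 13 + 2·(-18) − 5·86 = -453
D: 18368 − (-453) = 18821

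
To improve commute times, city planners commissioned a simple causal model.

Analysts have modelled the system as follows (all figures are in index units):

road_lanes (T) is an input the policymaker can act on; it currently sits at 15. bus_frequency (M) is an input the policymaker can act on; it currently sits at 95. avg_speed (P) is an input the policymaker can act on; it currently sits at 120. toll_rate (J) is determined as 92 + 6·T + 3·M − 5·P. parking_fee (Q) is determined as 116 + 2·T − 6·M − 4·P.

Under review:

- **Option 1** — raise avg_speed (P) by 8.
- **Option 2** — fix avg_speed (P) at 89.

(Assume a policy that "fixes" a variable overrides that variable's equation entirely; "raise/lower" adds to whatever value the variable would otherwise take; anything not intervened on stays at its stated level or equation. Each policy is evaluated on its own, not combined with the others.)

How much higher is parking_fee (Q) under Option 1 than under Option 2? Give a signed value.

Option 1 (P + 8):
  T = 15
  M = 95
  P = 120 + 8 = 128
  Q = 116 + 2·15 − 6·95 − 4·128 = -936
Option 2 (P := 89):
  T = 15
  M = 95
  P = 89
  Q = 116 + 2·15 − 6·95 − 4·89 = -780
Q: -936 − (-780) = -156

-156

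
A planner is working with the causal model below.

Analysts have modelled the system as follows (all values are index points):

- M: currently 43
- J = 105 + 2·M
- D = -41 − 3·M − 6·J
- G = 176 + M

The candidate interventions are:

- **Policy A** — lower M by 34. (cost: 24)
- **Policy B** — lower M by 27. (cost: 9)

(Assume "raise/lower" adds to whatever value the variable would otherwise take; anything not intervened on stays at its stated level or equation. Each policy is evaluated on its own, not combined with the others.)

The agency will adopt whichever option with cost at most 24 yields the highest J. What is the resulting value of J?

137

Policy A (M − 34):
  M = 43 − 34 = 9
  J = 105 + 2·9 = 123
Policy B (M − 27):
  M = 43 − 27 = 16
  J = 105 + 2·16 = 137
Comparing — Policy A: J=123, Policy B: J=137. Highest is 137 (Policy B).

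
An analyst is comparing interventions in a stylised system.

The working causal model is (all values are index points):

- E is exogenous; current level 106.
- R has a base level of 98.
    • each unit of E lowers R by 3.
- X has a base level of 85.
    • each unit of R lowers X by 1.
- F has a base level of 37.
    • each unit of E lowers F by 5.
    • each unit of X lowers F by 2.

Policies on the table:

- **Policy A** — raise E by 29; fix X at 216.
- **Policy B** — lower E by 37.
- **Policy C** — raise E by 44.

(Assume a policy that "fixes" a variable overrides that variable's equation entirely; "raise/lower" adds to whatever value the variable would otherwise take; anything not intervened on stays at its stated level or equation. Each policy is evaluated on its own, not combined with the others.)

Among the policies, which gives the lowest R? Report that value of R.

Policy A (E + 29, X := 216):
  E = 106 + 29 = 135
  R = 98 − 3·135 = -307
Policy B (E − 37):
  E = 106 − 37 = 69
  R = 98 − 3·69 = -109
Policy C (E + 44):
  E = 106 + 44 = 150
  R = 98 − 3·150 = -352
Comparing — Policy A: R=-307, Policy B: R=-109, Policy C: R=-352. Lowest is -352 (Policy C).

-352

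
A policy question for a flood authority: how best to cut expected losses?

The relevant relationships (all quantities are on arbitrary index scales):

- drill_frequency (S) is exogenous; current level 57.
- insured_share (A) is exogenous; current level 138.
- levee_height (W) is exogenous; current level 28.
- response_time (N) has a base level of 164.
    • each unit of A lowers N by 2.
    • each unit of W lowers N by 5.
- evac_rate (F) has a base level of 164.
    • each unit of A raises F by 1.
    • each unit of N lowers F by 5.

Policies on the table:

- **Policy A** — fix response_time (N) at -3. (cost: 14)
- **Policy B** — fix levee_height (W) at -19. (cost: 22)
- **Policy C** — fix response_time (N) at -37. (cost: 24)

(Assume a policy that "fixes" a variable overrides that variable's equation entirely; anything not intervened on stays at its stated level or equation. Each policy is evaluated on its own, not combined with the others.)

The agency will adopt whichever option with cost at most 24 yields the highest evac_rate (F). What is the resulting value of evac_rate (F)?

487

Policy A (N := -3):
  A = 138
  W = 28
  N = -3
  F = 164 + 138 − 5·(-3) = 317
Policy B (W := -19):
  A = 138
  W = -19
  N = 164 − 2·138 − 5·(-19) = -17
  F = 164 + 138 − 5·(-17) = 387
Policy C (N := -37):
  A = 138
  W = 28
  N = -37
  F = 164 + 138 − 5·(-37) = 487
Comparing — Policy A: F=317, Policy B: F=387, Policy C: F=487. Highest is 487 (Policy C).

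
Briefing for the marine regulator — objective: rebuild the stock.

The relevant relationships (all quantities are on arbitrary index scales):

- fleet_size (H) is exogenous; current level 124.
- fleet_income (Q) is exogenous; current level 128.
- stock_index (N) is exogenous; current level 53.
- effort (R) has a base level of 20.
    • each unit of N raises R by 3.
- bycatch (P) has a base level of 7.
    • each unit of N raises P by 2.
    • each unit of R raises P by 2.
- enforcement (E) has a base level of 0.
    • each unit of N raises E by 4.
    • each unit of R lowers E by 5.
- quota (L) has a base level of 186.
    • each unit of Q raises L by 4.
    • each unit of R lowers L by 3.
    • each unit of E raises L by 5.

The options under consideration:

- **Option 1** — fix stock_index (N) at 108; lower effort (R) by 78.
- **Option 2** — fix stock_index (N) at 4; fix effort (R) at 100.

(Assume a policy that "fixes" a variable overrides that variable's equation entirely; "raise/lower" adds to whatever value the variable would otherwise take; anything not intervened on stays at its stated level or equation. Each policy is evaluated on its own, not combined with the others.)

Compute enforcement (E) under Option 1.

-898

Option 1 (N := 108, R − 78):
  N = 108
  R = 20 + 3·108 (−78 from intervention) = 266
  E = 0 + 4·108 − 5·266 = -898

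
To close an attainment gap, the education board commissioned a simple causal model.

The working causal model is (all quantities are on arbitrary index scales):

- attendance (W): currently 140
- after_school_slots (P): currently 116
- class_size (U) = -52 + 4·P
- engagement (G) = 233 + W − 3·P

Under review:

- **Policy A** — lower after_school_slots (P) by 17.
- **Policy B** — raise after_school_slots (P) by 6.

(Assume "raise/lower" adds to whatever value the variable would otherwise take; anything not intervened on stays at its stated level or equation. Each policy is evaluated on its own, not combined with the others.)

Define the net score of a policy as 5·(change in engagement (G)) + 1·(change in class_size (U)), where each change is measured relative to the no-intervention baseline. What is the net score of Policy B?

-66

Baseline:
  W = 140
  P = 116
  U = -52 + 4·116 = 412
  G = 233 + 140 − 3·116 = 25
Policy B (P + 6):
  W = 140
  P = 116 + 6 = 122
  U = -52 + 4·122 = 436
  G = 233 + 140 − 3·122 = 7
ΔG = 7 − 25 = -18; ΔU = 436 − 412 = 24
Score = 5·(-18) + 1·24 = -66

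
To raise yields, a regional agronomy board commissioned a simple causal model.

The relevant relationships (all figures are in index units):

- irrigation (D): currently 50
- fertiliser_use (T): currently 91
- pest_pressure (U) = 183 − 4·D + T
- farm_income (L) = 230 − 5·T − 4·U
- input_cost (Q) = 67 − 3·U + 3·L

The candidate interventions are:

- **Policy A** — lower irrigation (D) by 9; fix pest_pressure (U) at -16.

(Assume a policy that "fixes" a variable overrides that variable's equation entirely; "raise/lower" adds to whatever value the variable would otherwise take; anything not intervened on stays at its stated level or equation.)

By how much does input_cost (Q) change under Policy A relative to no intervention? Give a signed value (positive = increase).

1350

Baseline:
  D = 50
  T = 91
  U = 183 − 4·50 + 91 = 74
  L = 230 − 5·91 − 4·74 = -521
  Q = 67 − 3·74 + 3·(-521) = -1718
Policy A (D − 9, U := -16):
  D = 50 − 9 = 41
  T = 91
  U = -16
  L = 230 − 5·91 − 4·(-16) = -161
  Q = 67 − 3·(-16) + 3·(-161) = -368
Change in Q: -368 − (-1718) = 1350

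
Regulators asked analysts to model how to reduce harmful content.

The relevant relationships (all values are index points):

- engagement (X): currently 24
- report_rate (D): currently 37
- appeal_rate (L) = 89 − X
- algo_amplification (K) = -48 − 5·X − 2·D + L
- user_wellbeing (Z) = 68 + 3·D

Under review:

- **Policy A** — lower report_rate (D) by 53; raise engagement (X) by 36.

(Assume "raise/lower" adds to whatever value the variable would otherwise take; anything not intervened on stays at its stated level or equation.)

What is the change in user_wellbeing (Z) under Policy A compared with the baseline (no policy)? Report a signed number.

-159

Baseline:
  D = 37
  Z = 68 + 3·37 = 179
Policy A (D − 53, X + 36):
  D = 37 − 53 = -16
  Z = 68 + 3·(-16) = 20
Change in Z: 20 − 179 = -159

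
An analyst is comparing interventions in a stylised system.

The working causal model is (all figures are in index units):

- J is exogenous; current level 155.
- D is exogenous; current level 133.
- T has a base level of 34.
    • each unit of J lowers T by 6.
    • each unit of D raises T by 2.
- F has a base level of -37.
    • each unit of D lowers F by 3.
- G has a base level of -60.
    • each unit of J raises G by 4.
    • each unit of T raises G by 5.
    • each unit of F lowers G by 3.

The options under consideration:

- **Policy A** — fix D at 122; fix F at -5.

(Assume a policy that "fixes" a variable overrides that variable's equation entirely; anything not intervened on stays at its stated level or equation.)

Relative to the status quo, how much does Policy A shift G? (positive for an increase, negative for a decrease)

-1403

Baseline:
  J = 155
  D = 133
  T = 34 − 6·155 + 2·133 = -630
  F = -37 − 3·133 = -436
  G = -60 + 4·155 + 5·(-630) − 3·(-436) = -1282
Policy A (D := 122, F := -5):
  J = 155
  D = 122
  T = 34 − 6·155 + 2·122 = -652
  F = -5
  G = -60 + 4·155 + 5·(-652) − 3·(-5) = -2685
Change in G: -2685 − (-1282) = -1403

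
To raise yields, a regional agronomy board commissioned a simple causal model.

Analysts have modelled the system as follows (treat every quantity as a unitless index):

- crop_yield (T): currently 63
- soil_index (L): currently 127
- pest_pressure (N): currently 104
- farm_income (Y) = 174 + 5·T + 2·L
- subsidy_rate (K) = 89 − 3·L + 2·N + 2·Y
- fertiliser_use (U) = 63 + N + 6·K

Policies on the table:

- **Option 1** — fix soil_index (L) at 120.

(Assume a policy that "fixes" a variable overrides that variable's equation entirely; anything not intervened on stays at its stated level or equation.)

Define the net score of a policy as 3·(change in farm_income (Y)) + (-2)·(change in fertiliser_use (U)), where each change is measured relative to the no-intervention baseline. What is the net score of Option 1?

Baseline:
  T = 63
  L = 127
  N = 104
  Y = 174 + 5·63 + 2·127 = 743
  K = 89 − 3·127 + 2·104 + 2·743 = 1402
  U = 63 + 104 + 6·1402 = 8579
Option 1 (L := 120):
  T = 63
  L = 120
  N = 104
  Y = 174 + 5·63 + 2·120 = 729
  K = 89 − 3·120 + 2·104 + 2·729 = 1395
  U = 63 + 104 + 6·1395 = 8537
ΔY = 729 − 743 = -14; ΔU = 8537 − 8579 = -42
Score = 3·(-14) + (-2)·(-42) = 42

42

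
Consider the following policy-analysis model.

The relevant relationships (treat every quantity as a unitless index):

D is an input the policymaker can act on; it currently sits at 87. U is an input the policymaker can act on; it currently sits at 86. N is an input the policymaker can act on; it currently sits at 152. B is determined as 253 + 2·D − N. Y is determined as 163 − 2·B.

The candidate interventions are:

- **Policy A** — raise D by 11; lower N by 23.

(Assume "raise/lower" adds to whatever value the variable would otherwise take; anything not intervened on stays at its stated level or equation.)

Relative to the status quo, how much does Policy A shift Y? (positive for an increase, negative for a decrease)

Baseline:
  D = 87
  N = 152
  B = 253 + 2·87 − 152 = 275
  Y = 163 − 2·275 = -387
Policy A (D + 11, N − 23):
  D = 87 + 11 = 98
  N = 152 − 23 = 129
  B = 253 + 2·98 − 129 = 320
  Y = 163 − 2·320 = -477
Change in Y: -477 − (-387) = -90

-90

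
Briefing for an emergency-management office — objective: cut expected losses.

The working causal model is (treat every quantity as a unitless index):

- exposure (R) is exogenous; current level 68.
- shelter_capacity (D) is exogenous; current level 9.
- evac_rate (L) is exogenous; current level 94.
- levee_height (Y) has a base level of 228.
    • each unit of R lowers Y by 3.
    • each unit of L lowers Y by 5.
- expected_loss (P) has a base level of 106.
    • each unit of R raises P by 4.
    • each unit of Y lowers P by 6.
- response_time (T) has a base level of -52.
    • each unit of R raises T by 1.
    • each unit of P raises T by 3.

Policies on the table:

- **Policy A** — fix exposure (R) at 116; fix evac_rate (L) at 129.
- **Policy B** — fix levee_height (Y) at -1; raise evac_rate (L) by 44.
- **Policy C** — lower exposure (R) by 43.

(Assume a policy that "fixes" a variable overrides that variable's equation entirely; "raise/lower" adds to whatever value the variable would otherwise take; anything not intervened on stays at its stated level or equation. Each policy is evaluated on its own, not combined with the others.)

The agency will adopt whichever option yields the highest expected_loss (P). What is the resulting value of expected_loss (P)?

Policy A (R := 116, L := 129):
  R = 116
  L = 129
  Y = 228 − 3·116 − 5·129 = -765
  P = 106 + 4·116 − 6·(-765) = 5160
Policy B (Y := -1, L + 44):
  R = 68
  L = 94 + 44 = 138
  Y = -1
  P = 106 + 4·68 − 6·(-1) = 384
Policy C (R − 43):
  R = 68 − 43 = 25
  L = 94
  Y = 228 − 3·25 − 5·94 = -317
  P = 106 + 4·25 − 6·(-317) = 2108
Comparing — Policy A: P=5160, Policy B: P=384, Policy C: P=2108. Highest is 5160 (Policy A).

5160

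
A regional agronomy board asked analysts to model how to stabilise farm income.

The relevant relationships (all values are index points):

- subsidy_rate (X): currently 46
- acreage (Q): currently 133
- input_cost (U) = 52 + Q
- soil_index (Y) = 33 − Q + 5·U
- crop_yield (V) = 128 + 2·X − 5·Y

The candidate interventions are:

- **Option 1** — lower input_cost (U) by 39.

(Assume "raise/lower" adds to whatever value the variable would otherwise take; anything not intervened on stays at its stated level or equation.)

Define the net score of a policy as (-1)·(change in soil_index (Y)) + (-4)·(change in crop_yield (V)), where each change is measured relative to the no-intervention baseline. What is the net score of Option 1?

Baseline:
  X = 46
  Q = 133
  U = 52 + 133 = 185
  Y = 33 − 133 + 5·185 = 825
  V = 128 + 2·46 − 5·825 = -3905
Option 1 (U − 39):
  X = 46
  Q = 133
  U = 52 + 133 (−39 from intervention) = 146
  Y = 33 − 133 + 5·146 = 630
  V = 128 + 2·46 − 5·630 = -2930
ΔY = 630 − 825 = -195; ΔV = -2930 − (-3905) = 975
Score = (-1)·(-195) + (-4)·975 = -3705

-3705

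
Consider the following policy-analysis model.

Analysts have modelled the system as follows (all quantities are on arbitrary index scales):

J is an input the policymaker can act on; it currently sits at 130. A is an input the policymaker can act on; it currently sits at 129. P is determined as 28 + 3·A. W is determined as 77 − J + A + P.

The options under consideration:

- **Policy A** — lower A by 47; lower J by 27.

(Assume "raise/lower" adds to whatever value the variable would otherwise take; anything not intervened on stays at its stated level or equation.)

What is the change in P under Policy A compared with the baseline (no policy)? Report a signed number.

-141

Baseline:
  A = 129
  P = 28 + 3·129 = 415
Policy A (A − 47, J − 27):
  A = 129 − 47 = 82
  P = 28 + 3·82 = 274
Change in P: 274 − 415 = -141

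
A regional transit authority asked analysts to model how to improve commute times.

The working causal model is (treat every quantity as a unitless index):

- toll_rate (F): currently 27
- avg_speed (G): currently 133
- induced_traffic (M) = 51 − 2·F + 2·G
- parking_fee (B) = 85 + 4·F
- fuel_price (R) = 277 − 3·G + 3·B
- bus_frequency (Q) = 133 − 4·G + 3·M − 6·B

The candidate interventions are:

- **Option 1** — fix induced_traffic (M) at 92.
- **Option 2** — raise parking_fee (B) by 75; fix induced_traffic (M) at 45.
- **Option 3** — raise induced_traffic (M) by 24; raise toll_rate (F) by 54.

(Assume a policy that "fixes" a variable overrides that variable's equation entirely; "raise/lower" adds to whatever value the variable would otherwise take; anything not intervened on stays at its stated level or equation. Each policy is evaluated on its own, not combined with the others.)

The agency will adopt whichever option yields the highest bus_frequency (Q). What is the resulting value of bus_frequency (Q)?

-1281

Option 1 (M := 92):
  F = 27
  G = 133
  M = 92
  B = 85 + 4·27 = 193
  Q = 133 − 4·133 + 3·92 − 6·193 = -1281
Option 2 (B + 75, M := 45):
  F = 27
  G = 133
  M = 45
  B = 85 + 4·27 (+75 from intervention) = 268
  Q = 133 − 4·133 + 3·45 − 6·268 = -1872
Option 3 (M + 24, F + 54):
  F = 27 + 54 = 81
  G = 133
  M = 51 − 2·81 + 2·133 (+24 from intervention) = 179
  B = 85 + 4·81 = 409
  Q = 133 − 4·133 + 3·179 − 6·409 = -2316
Comparing — Option 1: Q=-1281, Option 2: Q=-1872, Option 3: Q=-2316. Highest is -1281 (Option 1).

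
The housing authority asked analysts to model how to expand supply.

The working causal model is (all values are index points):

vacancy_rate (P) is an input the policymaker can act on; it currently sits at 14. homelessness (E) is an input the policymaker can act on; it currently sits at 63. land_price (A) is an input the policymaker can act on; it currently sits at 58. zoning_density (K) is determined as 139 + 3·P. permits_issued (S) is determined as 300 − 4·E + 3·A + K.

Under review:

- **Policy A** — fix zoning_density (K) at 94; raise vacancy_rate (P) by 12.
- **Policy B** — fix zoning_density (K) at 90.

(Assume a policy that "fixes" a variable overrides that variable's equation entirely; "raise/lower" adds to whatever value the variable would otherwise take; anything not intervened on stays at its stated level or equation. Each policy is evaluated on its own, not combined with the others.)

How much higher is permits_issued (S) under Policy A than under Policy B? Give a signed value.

4

Policy A (K := 94, P + 12):
  P = 14 + 12 = 26
  E = 63
  A = 58
  K = 94
  S = 300 − 4·63 + 3·58 + 94 = 316
Policy B (K := 90):
  P = 14
  E = 63
  A = 58
  K = 90
  S = 300 − 4·63 + 3·58 + 90 = 312
S: 316 − 312 = 4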